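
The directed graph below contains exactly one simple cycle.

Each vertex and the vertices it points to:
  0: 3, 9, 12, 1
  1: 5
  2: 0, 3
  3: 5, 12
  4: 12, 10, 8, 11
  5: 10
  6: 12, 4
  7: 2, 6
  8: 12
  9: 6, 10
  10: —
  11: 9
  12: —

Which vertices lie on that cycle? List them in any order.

4, 6, 9, 11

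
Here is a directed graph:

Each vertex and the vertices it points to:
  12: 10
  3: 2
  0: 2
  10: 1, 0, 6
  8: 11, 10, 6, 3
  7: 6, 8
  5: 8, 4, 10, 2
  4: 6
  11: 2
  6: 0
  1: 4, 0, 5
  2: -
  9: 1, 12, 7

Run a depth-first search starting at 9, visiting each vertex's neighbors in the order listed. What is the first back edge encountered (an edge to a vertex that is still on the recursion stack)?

10→1

DFS from 9 (visiting each vertex's neighbors in the order listed); mark gray on enter, black on exit:
9 gray
  1 gray
    4 gray
      6 gray
        0 gray
          2 gray
          2 black
        0 black
      6 black
    4 black
    1→0: 0 black — skip
    5 gray
      8 gray
        11 gray
          11→2: 2 black — skip
        11 black
        10 gray
          10→1: 1 is gray → back edge
First back edge: 10 → 1.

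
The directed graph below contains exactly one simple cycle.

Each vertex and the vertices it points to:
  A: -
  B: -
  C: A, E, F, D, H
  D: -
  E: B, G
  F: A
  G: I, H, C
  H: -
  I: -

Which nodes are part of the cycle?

DFS with gray/black marking from G:
G gray
  I gray
  I black
  H gray
  H black
  C gray
    A gray
    A black
    E gray
      B gray
      B black
      E→G: G is gray → back edge
Back edge closes the cycle G → C → E → G; its vertices are {C, E, G}.

C, E, G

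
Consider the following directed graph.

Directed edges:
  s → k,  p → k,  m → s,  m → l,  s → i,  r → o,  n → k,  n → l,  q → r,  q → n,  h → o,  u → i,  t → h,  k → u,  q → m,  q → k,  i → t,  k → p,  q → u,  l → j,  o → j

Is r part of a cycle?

r lies on a cycle iff there is a path from r back to itself.
Exploring from r, it never reaches itself; equivalently, its strongly connected component is a singleton.

No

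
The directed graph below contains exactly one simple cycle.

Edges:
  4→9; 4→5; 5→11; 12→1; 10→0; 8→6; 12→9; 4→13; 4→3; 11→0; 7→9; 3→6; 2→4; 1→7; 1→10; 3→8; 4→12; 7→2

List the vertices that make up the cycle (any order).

DFS with gray/black marking from 4:
4 gray
  5 gray
    11 gray
      0 gray
      0 black
    11 black
  5 black
  13 gray
  13 black
  9 gray
  9 black
  3 gray
    6 gray
    6 black
    8 gray
      8→6: 6 black — skip
    8 black
  3 black
  12 gray
    12→9: 9 black — skip
    1 gray
      10 gray
        10→0: 0 black — skip
      10 black
      7 gray
        2 gray
          2→4: 4 is gray → back edge
Back edge closes the cycle 4 → 12 → 1 → 7 → 2 → 4; its vertices are {1, 2, 4, 7, 12}.

1, 2, 4, 7, 12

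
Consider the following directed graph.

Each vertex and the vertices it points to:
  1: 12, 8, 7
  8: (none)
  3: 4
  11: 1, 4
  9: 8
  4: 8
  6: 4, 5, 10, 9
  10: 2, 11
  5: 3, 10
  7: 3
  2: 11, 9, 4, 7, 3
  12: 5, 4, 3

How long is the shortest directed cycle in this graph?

For each vertex v, BFS finds the shortest path from v back to v.
The shortest such closed walk is 5 → 10 → 11 → 1 → 12 → 5, length 5.

5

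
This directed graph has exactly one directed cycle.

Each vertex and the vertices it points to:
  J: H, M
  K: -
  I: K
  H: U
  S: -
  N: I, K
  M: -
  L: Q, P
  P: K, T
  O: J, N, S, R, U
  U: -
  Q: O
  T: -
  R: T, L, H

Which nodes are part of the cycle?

L, O, Q, R

DFS with gray/black marking from O:
O gray
  J gray
    H gray
      U gray
      U black
    H black
    M gray
    M black
  J black
  N gray
    I gray
      K gray
      K black
    I black
    N→K: K black — skip
  N black
  S gray
  S black
  R gray
    T gray
    T black
    L gray
      Q gray
        Q→O: O is gray → back edge
Back edge closes the cycle O → R → L → Q → O; its vertices are {L, O, Q, R}.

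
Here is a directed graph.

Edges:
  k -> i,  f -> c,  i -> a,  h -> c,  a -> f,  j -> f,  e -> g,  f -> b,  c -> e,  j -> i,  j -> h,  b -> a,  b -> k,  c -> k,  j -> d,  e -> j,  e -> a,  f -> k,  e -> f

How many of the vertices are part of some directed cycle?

A vertex is on a directed cycle iff it belongs to a strongly connected component of size ≥ 2 (or has a self-loop).
The vertices on cycles are {a, b, c, e, f, h, i, j, k} — 9 in total.

9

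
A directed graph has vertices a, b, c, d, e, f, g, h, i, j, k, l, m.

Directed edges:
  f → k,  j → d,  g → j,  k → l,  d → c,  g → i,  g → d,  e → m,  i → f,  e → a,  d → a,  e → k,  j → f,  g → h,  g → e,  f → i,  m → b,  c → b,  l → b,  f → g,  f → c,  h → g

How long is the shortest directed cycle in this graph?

For each vertex v, BFS finds the shortest path from v back to v.
The shortest such closed walk is g → h → g, length 2.

2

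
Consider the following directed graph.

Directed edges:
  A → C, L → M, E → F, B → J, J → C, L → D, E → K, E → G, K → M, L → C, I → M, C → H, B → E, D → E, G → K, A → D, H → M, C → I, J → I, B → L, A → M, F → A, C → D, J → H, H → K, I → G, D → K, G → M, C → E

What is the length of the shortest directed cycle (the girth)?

4

For each vertex v, BFS finds the shortest path from v back to v.
The shortest such closed walk is E → F → A → D → E, length 4.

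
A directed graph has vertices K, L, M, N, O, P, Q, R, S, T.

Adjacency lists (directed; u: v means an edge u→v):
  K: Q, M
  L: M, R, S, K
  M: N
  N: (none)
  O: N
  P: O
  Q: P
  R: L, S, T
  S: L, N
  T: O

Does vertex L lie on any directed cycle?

Yes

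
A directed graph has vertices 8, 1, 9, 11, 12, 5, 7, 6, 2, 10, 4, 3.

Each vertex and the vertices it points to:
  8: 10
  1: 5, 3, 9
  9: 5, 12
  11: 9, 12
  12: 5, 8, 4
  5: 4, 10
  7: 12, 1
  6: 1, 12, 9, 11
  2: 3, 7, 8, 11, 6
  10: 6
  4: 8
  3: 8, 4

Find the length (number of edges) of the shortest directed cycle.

4

For each vertex v, BFS finds the shortest path from v back to v.
The shortest such closed walk is 6 → 12 → 8 → 10 → 6, length 4.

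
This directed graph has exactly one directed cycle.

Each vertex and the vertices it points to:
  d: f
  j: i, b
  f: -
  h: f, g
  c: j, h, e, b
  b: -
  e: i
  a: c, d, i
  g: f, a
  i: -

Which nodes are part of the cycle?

DFS with gray/black marking from a:
a gray
  c gray
    j gray
      i gray
      i black
      b gray
      b black
    j black
    h gray
      f gray
      f black
      g gray
        g→f: f black — skip
        g→a: a is gray → back edge
Back edge closes the cycle a → c → h → g → a; its vertices are {a, c, g, h}.

a, c, g, h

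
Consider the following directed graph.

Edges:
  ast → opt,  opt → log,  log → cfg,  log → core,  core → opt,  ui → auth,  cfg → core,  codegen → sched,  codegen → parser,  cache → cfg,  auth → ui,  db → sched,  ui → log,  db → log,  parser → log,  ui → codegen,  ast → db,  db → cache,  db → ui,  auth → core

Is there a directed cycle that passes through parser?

parser lies on a cycle iff there is a path from parser back to itself.
Exploring from parser, it never reaches itself; equivalently, its strongly connected component is a singleton.

No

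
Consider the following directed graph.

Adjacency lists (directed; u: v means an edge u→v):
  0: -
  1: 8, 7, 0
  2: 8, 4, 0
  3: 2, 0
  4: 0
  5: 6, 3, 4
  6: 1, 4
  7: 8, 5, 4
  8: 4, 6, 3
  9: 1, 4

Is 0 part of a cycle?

0 lies on a cycle iff there is a path from 0 back to itself.
Exploring from 0, it never reaches itself; equivalently, its strongly connected component is a singleton.

No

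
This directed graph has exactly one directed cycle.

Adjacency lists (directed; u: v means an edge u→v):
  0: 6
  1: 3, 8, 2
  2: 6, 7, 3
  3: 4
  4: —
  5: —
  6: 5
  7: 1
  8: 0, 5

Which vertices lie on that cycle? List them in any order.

1, 2, 7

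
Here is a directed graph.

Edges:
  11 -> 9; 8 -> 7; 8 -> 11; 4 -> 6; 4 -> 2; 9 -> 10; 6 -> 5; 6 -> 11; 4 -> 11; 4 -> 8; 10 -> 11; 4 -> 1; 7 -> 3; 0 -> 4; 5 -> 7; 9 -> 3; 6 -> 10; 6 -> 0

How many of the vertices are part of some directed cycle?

A vertex is on a directed cycle iff it belongs to a strongly connected component of size ≥ 2 (or has a self-loop).
The vertices on cycles are {0, 4, 6, 9, 10, 11} — 6 in total.

6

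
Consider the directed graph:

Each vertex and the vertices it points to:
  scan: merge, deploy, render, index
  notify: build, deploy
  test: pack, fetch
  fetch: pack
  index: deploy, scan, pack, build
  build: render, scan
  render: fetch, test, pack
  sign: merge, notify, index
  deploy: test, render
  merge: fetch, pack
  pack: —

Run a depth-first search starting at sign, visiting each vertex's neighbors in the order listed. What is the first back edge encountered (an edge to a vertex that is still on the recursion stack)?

DFS from sign (visiting each vertex's neighbors in the order listed); mark gray on enter, black on exit:
sign gray
  merge gray
    fetch gray
      pack gray
      pack black
    fetch black
    merge→pack: pack black — skip
  merge black
  notify gray
    build gray
      render gray
        render→fetch: fetch black — skip
        test gray
          test→pack: pack black — skip
          test→fetch: fetch black — skip
        test black
        render→pack: pack black — skip
      render black
      scan gray
        scan→merge: merge black — skip
        deploy gray
          deploy→test: test black — skip
          deploy→render: render black — skip
        deploy black
        scan→render: render black — skip
        index gray
          index→deploy: deploy black — skip
          index→scan: scan is gray → back edge
First back edge: index → scan.

index→scan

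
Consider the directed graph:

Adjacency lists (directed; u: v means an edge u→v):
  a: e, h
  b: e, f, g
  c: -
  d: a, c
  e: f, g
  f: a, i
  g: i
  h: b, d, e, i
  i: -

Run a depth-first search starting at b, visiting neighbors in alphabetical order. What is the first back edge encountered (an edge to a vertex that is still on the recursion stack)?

DFS from b (visiting neighbors in alphabetical order); mark gray on enter, black on exit:
b gray
  e gray
    f gray
      a gray
        a→e: e is gray → back edge
First back edge: a → e.

a->e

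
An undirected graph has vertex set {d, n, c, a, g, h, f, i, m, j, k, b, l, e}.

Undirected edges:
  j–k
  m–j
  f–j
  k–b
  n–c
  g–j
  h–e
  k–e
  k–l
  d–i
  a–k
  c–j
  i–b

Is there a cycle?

No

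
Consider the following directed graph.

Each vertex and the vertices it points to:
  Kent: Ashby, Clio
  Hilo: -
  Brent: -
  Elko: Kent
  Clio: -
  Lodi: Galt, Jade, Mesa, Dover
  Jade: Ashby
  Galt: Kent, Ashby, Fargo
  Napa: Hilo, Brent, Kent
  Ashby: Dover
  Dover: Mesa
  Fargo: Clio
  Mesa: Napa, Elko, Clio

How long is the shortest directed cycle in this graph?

For each vertex v, BFS finds the shortest path from v back to v.
The shortest such closed walk is Mesa → Napa → Kent → Ashby → Dover → Mesa, length 5.

5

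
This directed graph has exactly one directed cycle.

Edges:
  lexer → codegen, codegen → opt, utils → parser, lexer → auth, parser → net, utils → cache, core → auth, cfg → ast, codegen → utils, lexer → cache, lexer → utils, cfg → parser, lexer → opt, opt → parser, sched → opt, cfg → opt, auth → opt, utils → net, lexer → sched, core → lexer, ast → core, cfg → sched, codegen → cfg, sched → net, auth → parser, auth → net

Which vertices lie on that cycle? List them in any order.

ast, cfg, core, lexer, codegen

DFS with gray/black marking from core:
core gray
  lexer gray
    opt gray
      parser gray
        net gray
        net black
      parser black
    opt black
    sched gray
      sched→opt: opt black — skip
      sched→net: net black — skip
    sched black
    utils gray
      cache gray
      cache black
      utils→net: net black — skip
      utils→parser: parser black — skip
    utils black
    auth gray
      auth→parser: parser black — skip
      auth→net: net black — skip
      auth→opt: opt black — skip
    auth black
    lexer→cache: cache black — skip
    codegen gray
      cfg gray
        ast gray
          ast→core: core is gray → back edge
Back edge closes the cycle core → lexer → codegen → cfg → ast → core; its vertices are {ast, cfg, core, lexer, codegen}.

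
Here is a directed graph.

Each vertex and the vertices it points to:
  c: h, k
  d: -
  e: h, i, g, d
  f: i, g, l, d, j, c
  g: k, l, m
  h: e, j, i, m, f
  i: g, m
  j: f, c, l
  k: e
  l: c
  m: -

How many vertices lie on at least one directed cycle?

9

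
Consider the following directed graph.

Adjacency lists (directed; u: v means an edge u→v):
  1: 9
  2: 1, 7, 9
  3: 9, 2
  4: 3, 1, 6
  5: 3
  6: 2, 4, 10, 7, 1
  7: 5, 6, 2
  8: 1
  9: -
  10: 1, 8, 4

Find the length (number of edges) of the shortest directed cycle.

For each vertex v, BFS finds the shortest path from v back to v.
The shortest such closed walk is 6 → 7 → 6, length 2.

2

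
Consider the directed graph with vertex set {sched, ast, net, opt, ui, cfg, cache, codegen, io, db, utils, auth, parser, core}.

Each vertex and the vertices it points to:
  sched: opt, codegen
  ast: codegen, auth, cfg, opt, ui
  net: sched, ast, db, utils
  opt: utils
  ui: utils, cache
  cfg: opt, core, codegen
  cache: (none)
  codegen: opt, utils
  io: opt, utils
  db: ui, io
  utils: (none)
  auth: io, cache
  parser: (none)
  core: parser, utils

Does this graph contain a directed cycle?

No

DFS with white/gray/black marking, starting from core:
core gray
  parser gray
  parser black
  utils gray
  utils black
core black
sched gray
  opt gray
    opt→utils: utils black — skip
  opt black
  codegen gray
    codegen→opt: opt black — skip
    codegen→utils: utils black — skip
  codegen black
sched black
ast gray
  ast→codegen: codegen black — skip
  auth gray
    io gray
      io→opt: opt black — skip
      io→utils: utils black — skip
    io black
    cache gray
    cache black
  auth black
  cfg gray
    cfg→opt: opt black — skip
    cfg→core: core black — skip
    cfg→codegen: codegen black — skip
  cfg black
  ast→opt: opt black — skip
  ui gray
    ui→utils: utils black — skip
    ui→cache: cache black — skip
  ui black
ast black
net gray
  net→sched: sched black — skip
  net→ast: ast black — skip
  db gray
    db→ui: ui black — skip
    db→io: io black — skip
  db black
  net→utils: utils black — skip
net black
Every edge goes to a white or black vertex — no back edge, so the graph is acyclic.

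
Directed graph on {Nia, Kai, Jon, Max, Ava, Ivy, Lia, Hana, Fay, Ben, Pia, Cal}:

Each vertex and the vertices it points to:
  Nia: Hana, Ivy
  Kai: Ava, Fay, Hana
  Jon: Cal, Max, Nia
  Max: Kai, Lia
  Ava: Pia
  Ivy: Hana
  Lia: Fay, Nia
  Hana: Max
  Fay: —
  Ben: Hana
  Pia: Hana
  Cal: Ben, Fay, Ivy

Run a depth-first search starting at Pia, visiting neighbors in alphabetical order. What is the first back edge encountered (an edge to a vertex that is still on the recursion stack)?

Ava->Pia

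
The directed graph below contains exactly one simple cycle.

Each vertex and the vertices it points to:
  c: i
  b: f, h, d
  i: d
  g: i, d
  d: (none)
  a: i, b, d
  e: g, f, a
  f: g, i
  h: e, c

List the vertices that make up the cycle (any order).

DFS with gray/black marking from b:
b gray
  f gray
    g gray
      i gray
        d gray
        d black
      i black
      g→d: d black — skip
    g black
    f→i: i black — skip
  f black
  h gray
    e gray
      e→g: g black — skip
      e→f: f black — skip
      a gray
        a→i: i black — skip
        a→b: b is gray → back edge
Back edge closes the cycle b → h → e → a → b; its vertices are {a, b, e, h}.

a, b, e, h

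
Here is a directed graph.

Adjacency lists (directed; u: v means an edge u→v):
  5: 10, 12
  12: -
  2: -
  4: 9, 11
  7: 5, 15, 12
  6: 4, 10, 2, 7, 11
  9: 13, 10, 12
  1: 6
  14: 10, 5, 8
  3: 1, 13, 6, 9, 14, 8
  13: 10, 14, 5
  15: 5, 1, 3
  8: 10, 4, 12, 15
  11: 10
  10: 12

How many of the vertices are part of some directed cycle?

A vertex is on a directed cycle iff it belongs to a strongly connected component of size ≥ 2 (or has a self-loop).
The vertices on cycles are {1, 3, 4, 6, 7, 8, 9, 13, 14, 15} — 10 in total.

10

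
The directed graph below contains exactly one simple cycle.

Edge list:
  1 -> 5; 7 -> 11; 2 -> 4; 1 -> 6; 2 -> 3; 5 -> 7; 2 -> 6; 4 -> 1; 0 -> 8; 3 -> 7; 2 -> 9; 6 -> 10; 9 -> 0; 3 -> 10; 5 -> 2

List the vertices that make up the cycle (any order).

1, 2, 4, 5

DFS with gray/black marking from 2:
2 gray
  6 gray
    10 gray
    10 black
  6 black
  4 gray
    1 gray
      5 gray
        7 gray
          11 gray
          11 black
        7 black
        5→2: 2 is gray → back edge
Back edge closes the cycle 2 → 4 → 1 → 5 → 2; its vertices are {1, 2, 4, 5}.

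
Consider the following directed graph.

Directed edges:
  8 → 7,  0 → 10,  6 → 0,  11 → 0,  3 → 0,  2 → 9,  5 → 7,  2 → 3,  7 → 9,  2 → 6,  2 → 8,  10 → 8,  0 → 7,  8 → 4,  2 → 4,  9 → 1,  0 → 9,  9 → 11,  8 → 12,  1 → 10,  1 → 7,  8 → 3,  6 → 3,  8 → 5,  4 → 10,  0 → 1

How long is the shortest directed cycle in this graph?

3

For each vertex v, BFS finds the shortest path from v back to v.
The shortest such closed walk is 8 → 4 → 10 → 8, length 3.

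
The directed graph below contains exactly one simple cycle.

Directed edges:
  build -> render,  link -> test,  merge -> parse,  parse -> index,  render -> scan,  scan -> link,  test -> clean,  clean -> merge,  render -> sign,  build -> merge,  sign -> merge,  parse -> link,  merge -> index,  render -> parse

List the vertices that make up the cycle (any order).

link, test, clean, merge, parse

DFS with gray/black marking from link:
link gray
  test gray
    clean gray
      merge gray
        parse gray
          parse→link: link is gray → back edge
Back edge closes the cycle link → test → clean → merge → parse → link; its vertices are {link, test, clean, merge, parse}.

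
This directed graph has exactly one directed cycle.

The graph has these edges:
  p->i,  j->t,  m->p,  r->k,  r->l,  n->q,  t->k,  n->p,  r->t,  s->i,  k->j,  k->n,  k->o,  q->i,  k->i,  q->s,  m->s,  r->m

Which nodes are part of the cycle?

DFS with gray/black marking from k:
k gray
  j gray
    t gray
      t→k: k is gray → back edge
Back edge closes the cycle k → j → t → k; its vertices are {j, k, t}.

j, k, t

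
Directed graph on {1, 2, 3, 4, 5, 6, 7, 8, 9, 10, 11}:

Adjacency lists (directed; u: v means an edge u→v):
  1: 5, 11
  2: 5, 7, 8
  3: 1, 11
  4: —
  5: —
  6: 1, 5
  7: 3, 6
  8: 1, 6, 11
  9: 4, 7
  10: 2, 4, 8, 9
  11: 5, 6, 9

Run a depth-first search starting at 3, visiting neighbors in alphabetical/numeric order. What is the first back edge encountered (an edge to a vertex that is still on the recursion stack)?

6→1

DFS from 3 (visiting neighbors in alphabetical/numeric order); mark gray on enter, black on exit:
3 gray
  1 gray
    5 gray
    5 black
    11 gray
      11→5: 5 black — skip
      6 gray
        6→1: 1 is gray → back edge
First back edge: 6 → 1.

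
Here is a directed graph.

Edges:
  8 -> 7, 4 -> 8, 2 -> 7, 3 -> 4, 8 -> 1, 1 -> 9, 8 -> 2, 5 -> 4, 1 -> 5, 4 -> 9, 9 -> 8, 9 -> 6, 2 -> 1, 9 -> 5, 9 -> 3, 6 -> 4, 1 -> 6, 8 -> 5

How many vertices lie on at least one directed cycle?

A vertex is on a directed cycle iff it belongs to a strongly connected component of size ≥ 2 (or has a self-loop).
The vertices on cycles are {1, 2, 3, 4, 5, 6, 8, 9} — 8 in total.

8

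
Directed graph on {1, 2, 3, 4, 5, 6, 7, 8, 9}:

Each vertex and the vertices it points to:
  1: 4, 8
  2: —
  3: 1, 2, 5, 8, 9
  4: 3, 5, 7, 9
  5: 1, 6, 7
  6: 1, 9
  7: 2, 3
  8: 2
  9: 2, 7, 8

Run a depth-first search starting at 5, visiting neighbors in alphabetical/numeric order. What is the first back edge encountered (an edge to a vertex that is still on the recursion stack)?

DFS from 5 (visiting neighbors in alphabetical/numeric order); mark gray on enter, black on exit:
5 gray
  1 gray
    4 gray
      3 gray
        3→1: 1 is gray → back edge
First back edge: 3 → 1.

3→1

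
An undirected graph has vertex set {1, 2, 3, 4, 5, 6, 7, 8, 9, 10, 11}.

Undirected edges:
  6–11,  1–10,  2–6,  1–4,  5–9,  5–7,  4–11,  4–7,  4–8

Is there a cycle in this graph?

No

DFS, tracking each vertex's parent; an edge to a visited non-parent vertex closes a cycle.
Start from 4:
visit 4 (parent –)
  visit 8 (parent 4)
    8–4: parent, skip
  visit 7 (parent 4)
    7–4: parent, skip
    visit 5 (parent 7)
      visit 9 (parent 5)
        9–5: parent, skip
      5–7: parent, skip
  visit 11 (parent 4)
    visit 6 (parent 11)
      visit 2 (parent 6)
        2–6: parent, skip
      6–11: parent, skip
    11–4: parent, skip
  visit 1 (parent 4)
    1–4: parent, skip
    visit 10 (parent 1)
      10–1: parent, skip
visit 3 (parent –)
No non-parent visited neighbor found — the graph is a forest.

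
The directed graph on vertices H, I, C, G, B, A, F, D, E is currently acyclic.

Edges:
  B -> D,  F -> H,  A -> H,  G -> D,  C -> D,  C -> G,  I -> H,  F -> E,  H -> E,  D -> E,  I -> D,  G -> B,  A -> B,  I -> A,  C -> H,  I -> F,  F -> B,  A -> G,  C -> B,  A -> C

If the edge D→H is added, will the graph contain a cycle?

No

Adding D→H creates a cycle iff H can already reach D.
Explore from H: no path reaches D. The graph stays acyclic.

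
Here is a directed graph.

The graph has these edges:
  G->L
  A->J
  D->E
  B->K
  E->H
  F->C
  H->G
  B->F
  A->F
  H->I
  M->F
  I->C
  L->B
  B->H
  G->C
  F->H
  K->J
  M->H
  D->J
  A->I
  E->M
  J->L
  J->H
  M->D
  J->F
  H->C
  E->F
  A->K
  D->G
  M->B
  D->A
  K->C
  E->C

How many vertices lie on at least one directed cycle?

10

A vertex is on a directed cycle iff it belongs to a strongly connected component of size ≥ 2 (or has a self-loop).
The vertices on cycles are {B, D, E, F, G, H, J, K, L, M} — 10 in total.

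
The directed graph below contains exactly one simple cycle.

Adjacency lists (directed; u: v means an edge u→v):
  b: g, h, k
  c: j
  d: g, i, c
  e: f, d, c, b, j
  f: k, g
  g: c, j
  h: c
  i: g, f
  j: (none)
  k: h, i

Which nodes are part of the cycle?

DFS with gray/black marking from k:
k gray
  h gray
    c gray
      j gray
      j black
    c black
  h black
  i gray
    g gray
      g→c: c black — skip
      g→j: j black — skip
    g black
    f gray
      f→k: k is gray → back edge
Back edge closes the cycle k → i → f → k; its vertices are {f, i, k}.

f, i, k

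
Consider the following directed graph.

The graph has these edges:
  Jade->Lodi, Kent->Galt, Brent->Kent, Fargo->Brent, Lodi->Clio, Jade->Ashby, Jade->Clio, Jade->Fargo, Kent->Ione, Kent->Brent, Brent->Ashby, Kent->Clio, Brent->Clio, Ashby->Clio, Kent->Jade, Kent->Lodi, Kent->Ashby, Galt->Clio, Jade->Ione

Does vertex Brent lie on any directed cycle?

Brent is on a cycle iff Brent can reach itself via ≥1 edge.
Brent → Kent → Brent — yes.

Yes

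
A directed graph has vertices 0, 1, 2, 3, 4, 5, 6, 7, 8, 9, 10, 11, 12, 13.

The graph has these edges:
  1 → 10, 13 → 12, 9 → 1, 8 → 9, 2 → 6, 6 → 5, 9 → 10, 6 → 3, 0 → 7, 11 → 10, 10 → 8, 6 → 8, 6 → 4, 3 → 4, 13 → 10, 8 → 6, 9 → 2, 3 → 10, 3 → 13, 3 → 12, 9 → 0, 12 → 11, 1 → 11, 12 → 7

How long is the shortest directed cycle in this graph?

For each vertex v, BFS finds the shortest path from v back to v.
The shortest such closed walk is 8 → 6 → 8, length 2.

2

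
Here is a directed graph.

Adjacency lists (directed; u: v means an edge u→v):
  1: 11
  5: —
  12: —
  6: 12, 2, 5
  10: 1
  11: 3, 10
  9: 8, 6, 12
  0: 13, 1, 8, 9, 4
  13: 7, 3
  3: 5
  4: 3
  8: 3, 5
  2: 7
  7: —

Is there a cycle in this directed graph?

Yes

DFS with white/gray/black marking, starting from 7:
7 gray
7 black
1 gray
  11 gray
    3 gray
      5 gray
      5 black
    3 black
    10 gray
      10→1: 1 is gray → back edge
Back edge found, so a cycle exists: 1 → 11 → 10 → 1.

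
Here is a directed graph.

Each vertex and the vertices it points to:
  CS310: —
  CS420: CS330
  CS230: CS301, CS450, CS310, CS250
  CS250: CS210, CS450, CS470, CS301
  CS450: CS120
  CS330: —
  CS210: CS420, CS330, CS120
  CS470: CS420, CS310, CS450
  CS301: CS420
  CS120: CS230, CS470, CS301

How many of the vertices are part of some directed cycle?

6

A vertex is on a directed cycle iff it belongs to a strongly connected component of size ≥ 2 (or has a self-loop).
The vertices on cycles are {CS120, CS210, CS230, CS250, CS450, CS470} — 6 in total.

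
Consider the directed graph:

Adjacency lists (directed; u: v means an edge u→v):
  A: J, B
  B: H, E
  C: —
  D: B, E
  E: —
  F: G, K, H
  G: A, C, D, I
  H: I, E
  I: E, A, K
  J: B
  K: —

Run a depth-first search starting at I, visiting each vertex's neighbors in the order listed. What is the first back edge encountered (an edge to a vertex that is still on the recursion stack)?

DFS from I (visiting each vertex's neighbors in the order listed); mark gray on enter, black on exit:
I gray
  E gray
  E black
  A gray
    J gray
      B gray
        H gray
          H→I: I is gray → back edge
First back edge: H → I.

H→I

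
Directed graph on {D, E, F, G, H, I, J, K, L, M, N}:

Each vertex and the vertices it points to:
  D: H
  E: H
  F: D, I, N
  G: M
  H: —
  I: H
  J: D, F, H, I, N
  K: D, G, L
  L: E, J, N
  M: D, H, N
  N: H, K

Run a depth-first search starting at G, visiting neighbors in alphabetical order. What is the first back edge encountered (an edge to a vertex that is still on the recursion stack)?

DFS from G (visiting neighbors in alphabetical order); mark gray on enter, black on exit:
G gray
  M gray
    D gray
      H gray
      H black
    D black
    M→H: H black — skip
    N gray
      N→H: H black — skip
      K gray
        K→D: D black — skip
        K→G: G is gray → back edge
First back edge: K → G.

K→G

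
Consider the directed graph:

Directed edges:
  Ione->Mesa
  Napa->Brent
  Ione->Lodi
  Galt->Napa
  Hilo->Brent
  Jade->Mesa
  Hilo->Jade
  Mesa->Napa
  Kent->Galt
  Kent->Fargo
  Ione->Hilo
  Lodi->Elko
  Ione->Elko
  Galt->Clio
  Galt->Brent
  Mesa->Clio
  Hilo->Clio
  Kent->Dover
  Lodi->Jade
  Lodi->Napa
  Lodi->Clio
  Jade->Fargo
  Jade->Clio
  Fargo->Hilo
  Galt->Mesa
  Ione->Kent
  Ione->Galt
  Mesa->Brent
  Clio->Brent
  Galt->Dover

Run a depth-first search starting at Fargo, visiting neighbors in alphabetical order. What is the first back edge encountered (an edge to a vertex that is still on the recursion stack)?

DFS from Fargo (visiting neighbors in alphabetical order); mark gray on enter, black on exit:
Fargo gray
  Hilo gray
    Brent gray
    Brent black
    Clio gray
      Clio→Brent: Brent black — skip
    Clio black
    Jade gray
      Jade→Clio: Clio black — skip
      Jade→Fargo: Fargo is gray → back edge
First back edge: Jade → Fargo.

Jade→Fargo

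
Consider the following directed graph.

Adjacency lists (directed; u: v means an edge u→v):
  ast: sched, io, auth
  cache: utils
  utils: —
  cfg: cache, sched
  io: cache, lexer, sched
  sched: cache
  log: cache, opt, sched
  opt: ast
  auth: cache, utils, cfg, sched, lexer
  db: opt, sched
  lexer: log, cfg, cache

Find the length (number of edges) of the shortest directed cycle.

5

For each vertex v, BFS finds the shortest path from v back to v.
The shortest such closed walk is opt → ast → auth → lexer → log → opt, length 5.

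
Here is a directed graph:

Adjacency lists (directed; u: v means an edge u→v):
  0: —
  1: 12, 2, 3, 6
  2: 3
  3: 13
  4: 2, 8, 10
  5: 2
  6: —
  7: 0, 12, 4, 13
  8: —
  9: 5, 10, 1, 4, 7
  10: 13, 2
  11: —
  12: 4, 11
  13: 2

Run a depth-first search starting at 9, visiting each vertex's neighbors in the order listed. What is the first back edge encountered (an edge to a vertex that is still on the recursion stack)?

13->2

DFS from 9 (visiting each vertex's neighbors in the order listed); mark gray on enter, black on exit:
9 gray
  5 gray
    2 gray
      3 gray
        13 gray
          13→2: 2 is gray → back edge
First back edge: 13 → 2.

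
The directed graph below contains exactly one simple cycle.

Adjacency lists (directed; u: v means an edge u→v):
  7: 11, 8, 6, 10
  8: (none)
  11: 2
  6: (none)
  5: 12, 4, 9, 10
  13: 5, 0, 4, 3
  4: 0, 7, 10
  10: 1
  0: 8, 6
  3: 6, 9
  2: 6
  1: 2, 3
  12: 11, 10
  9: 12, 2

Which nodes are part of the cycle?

DFS with gray/black marking from 3:
3 gray
  6 gray
  6 black
  9 gray
    12 gray
      11 gray
        2 gray
          2→6: 6 black — skip
        2 black
      11 black
      10 gray
        1 gray
          1→2: 2 black — skip
          1→3: 3 is gray → back edge
Back edge closes the cycle 3 → 9 → 12 → 10 → 1 → 3; its vertices are {1, 3, 9, 10, 12}.

1, 3, 9, 10, 12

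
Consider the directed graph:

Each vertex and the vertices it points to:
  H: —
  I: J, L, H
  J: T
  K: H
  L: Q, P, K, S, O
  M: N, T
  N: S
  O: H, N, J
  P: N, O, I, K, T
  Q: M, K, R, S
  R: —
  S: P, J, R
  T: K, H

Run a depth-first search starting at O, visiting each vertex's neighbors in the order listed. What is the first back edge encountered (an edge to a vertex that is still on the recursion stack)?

DFS from O (visiting each vertex's neighbors in the order listed); mark gray on enter, black on exit:
O gray
  H gray
  H black
  N gray
    S gray
      P gray
        P→N: N is gray → back edge
First back edge: P → N.

P→N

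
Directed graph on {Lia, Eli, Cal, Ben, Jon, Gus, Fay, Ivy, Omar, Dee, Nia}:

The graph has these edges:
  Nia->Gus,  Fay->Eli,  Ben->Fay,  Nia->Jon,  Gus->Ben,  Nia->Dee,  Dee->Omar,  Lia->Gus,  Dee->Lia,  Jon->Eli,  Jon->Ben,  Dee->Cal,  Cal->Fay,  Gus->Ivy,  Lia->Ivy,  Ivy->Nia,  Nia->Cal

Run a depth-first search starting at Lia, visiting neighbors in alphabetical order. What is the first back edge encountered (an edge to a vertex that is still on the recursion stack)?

DFS from Lia (visiting neighbors in alphabetical order); mark gray on enter, black on exit:
Lia gray
  Gus gray
    Ben gray
      Fay gray
        Eli gray
        Eli black
      Fay black
    Ben black
    Ivy gray
      Nia gray
        Cal gray
          Cal→Fay: Fay black — skip
        Cal black
        Dee gray
          Dee→Cal: Cal black — skip
          Dee→Lia: Lia is gray → back edge
First back edge: Dee → Lia.

Dee->Lia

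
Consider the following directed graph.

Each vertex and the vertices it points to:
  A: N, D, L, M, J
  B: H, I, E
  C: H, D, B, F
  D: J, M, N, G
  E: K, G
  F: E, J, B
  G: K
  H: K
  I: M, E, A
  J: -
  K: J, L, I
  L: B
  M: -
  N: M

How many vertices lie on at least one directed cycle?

A vertex is on a directed cycle iff it belongs to a strongly connected component of size ≥ 2 (or has a self-loop).
The vertices on cycles are {A, B, D, E, G, H, I, K, L} — 9 in total.

9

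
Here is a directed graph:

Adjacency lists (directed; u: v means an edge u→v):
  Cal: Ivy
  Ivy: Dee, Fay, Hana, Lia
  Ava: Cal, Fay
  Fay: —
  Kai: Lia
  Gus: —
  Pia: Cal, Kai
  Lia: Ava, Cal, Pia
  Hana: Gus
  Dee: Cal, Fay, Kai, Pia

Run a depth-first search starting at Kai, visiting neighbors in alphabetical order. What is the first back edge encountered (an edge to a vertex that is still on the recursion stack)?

Dee→Cal

DFS from Kai (visiting neighbors in alphabetical order); mark gray on enter, black on exit:
Kai gray
  Lia gray
    Ava gray
      Cal gray
        Ivy gray
          Dee gray
            Dee→Cal: Cal is gray → back edge
First back edge: Dee → Cal.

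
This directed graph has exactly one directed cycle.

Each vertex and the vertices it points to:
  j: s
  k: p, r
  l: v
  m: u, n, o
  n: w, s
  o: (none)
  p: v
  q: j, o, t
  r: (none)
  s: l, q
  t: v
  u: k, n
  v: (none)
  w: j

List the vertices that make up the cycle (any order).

DFS with gray/black marking from s:
s gray
  l gray
    v gray
    v black
  l black
  q gray
    j gray
      j→s: s is gray → back edge
Back edge closes the cycle s → q → j → s; its vertices are {j, q, s}.

j, q, s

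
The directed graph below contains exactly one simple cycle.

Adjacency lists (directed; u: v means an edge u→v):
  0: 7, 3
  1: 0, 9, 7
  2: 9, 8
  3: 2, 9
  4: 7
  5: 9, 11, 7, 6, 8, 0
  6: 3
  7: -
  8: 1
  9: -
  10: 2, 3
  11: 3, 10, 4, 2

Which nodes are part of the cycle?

0, 1, 2, 3, 8

DFS with gray/black marking from 8:
8 gray
  1 gray
    0 gray
      7 gray
      7 black
      3 gray
        2 gray
          9 gray
          9 black
          2→8: 8 is gray → back edge
Back edge closes the cycle 8 → 1 → 0 → 3 → 2 → 8; its vertices are {0, 1, 2, 3, 8}.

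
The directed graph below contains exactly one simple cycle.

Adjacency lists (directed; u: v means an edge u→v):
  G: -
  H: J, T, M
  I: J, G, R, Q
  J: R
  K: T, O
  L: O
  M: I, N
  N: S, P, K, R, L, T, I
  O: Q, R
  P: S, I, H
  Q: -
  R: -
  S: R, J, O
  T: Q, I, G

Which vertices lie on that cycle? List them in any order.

DFS with gray/black marking from H:
H gray
  J gray
    R gray
    R black
  J black
  T gray
    Q gray
    Q black
    I gray
      I→J: J black — skip
      G gray
      G black
      I→R: R black — skip
      I→Q: Q black — skip
    I black
    T→G: G black — skip
  T black
  M gray
    M→I: I black — skip
    N gray
      S gray
        S→R: R black — skip
        S→J: J black — skip
        O gray
          O→Q: Q black — skip
          O→R: R black — skip
        O black
      S black
      P gray
        P→S: S black — skip
        P→I: I black — skip
        P→H: H is gray → back edge
Back edge closes the cycle H → M → N → P → H; its vertices are {H, M, N, P}.

H, M, N, P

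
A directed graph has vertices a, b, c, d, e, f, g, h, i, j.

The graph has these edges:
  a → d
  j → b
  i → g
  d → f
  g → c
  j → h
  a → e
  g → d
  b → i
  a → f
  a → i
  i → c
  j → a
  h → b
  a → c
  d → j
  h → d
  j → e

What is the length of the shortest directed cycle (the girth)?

3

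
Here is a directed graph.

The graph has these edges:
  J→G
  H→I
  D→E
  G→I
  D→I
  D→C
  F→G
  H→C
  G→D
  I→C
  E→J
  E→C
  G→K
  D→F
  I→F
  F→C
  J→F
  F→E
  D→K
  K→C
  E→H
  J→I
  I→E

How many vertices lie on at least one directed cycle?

7

A vertex is on a directed cycle iff it belongs to a strongly connected component of size ≥ 2 (or has a self-loop).
The vertices on cycles are {D, E, F, G, H, I, J} — 7 in total.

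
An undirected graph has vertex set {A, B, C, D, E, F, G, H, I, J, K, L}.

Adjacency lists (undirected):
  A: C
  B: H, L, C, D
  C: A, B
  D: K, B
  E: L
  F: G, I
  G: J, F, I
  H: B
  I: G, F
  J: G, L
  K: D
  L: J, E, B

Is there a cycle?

DFS, tracking each vertex's parent; an edge to a visited non-parent vertex closes a cycle.
Start from F:
visit F (parent –)
  visit G (parent F)
    visit J (parent G)
      J–G: parent, skip
      visit L (parent J)
        L–J: parent, skip
        visit E (parent L)
          E–L: parent, skip
        visit B (parent L)
          visit H (parent B)
            H–B: parent, skip
          B–L: parent, skip
          visit C (parent B)
            visit A (parent C)
              A–C: parent, skip
            C–B: parent, skip
          visit D (parent B)
            visit K (parent D)
              K–D: parent, skip
            D–B: parent, skip
    G–F: parent, skip
    visit I (parent G)
      I–G: parent, skip
      I–F: F visited and ≠ parent → cycle
Cycle: F – G – I – F.

Yes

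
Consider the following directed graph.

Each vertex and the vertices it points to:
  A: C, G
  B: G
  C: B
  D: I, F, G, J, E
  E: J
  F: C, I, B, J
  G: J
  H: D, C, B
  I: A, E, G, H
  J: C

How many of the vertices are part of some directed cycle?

8

A vertex is on a directed cycle iff it belongs to a strongly connected component of size ≥ 2 (or has a self-loop).
The vertices on cycles are {B, C, D, F, G, H, I, J} — 8 in total.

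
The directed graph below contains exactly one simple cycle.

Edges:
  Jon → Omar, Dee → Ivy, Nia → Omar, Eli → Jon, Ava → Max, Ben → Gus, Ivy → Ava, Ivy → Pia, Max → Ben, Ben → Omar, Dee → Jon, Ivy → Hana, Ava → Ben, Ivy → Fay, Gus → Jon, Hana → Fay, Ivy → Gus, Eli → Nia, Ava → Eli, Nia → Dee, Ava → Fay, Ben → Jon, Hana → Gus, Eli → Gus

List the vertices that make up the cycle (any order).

Ava, Dee, Eli, Ivy, Nia

DFS with gray/black marking from Dee:
Dee gray
  Jon gray
    Omar gray
    Omar black
  Jon black
  Ivy gray
    Fay gray
    Fay black
    Ava gray
      Eli gray
        Gus gray
          Gus→Jon: Jon black — skip
        Gus black
        Nia gray
          Nia→Dee: Dee is gray → back edge
Back edge closes the cycle Dee → Ivy → Ava → Eli → Nia → Dee; its vertices are {Ava, Dee, Eli, Ivy, Nia}.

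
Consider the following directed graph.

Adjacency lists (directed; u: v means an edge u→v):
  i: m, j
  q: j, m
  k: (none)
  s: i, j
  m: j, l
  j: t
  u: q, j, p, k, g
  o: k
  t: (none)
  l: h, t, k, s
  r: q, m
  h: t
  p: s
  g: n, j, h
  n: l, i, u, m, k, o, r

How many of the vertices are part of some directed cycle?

7

A vertex is on a directed cycle iff it belongs to a strongly connected component of size ≥ 2 (or has a self-loop).
The vertices on cycles are {g, i, l, m, n, s, u} — 7 in total.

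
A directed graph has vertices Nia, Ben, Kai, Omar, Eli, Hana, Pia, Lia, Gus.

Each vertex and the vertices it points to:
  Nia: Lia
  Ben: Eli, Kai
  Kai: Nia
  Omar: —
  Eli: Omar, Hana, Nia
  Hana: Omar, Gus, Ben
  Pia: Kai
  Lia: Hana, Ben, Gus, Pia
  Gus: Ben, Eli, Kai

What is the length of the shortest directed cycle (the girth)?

3

For each vertex v, BFS finds the shortest path from v back to v.
The shortest such closed walk is Gus → Eli → Hana → Gus, length 3.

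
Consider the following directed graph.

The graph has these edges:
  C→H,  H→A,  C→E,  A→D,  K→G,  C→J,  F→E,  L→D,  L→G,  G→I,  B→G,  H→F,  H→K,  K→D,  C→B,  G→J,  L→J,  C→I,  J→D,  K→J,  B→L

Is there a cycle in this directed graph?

DFS with white/gray/black marking, starting from A:
A gray
  D gray
  D black
A black
L gray
  L→D: D black — skip
  J gray
    J→D: D black — skip
  J black
  G gray
    I gray
    I black
    G→J: J black — skip
  G black
L black
H gray
  K gray
    K→J: J black — skip
    K→D: D black — skip
    K→G: G black — skip
  K black
  H→A: A black — skip
  F gray
    E gray
    E black
  F black
H black
C gray
  C→E: E black — skip
  B gray
    B→G: G black — skip
    B→L: L black — skip
  B black
  C→J: J black — skip
  C→I: I black — skip
  C→H: H black — skip
C black
Every edge goes to a white or black vertex — no back edge, so the graph is acyclic.

No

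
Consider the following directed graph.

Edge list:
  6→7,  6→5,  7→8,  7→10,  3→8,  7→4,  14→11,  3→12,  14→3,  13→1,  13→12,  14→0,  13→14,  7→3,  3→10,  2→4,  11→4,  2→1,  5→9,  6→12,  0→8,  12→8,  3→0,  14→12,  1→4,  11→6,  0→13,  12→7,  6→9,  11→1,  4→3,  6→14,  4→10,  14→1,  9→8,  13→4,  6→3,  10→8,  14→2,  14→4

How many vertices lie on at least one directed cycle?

11

A vertex is on a directed cycle iff it belongs to a strongly connected component of size ≥ 2 (or has a self-loop).
The vertices on cycles are {0, 1, 2, 3, 4, 6, 7, 11, 12, 13, 14} — 11 in total.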